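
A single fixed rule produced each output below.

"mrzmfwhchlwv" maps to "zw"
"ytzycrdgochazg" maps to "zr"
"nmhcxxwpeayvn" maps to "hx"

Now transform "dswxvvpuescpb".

The transformation: keep one character in every 3, starting at position 3 (positions 3rd, 6th, 9th, ...), then keep only the first 2 characters.
Working it through for "dswxvvpuescpb": intermediate "wvep", final "wv".

wv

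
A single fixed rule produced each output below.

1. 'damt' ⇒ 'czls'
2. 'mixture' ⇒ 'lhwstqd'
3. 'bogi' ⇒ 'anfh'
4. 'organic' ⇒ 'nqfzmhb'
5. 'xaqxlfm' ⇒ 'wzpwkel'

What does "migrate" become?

lhfqzsd

The transformation: shift every letter 1 place backward in the alphabet (wrapping around).
For "migrate" the result is "lhfqzsd".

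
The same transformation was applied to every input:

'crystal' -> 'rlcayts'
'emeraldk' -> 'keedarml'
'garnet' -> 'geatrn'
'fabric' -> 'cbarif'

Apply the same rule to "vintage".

igeavtn

The transformation: sort the characters into reverse alphabetical order, then move the first 3 characters to the end (rotate left by 3).
For "vintage" the result is "igeavtn".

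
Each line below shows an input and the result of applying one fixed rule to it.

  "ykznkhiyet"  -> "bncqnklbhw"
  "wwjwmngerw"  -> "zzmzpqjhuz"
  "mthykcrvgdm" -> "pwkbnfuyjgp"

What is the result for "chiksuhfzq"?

In each case the input is transformed by: shift every letter 3 places forward in the alphabet (wrapping around).
For "chiksuhfzq" the result is "fklnvxkict".

fklnvxkict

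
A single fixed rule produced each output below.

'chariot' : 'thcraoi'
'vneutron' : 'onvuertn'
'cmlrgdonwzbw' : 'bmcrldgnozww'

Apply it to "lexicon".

nelixoc

Looking at the pairs, the operation is to swap each adjacent pair of characters (1↔2, 3↔4, ...), then move the last character to the front.
Starting from "lexicon": after the first operation, "elixocn"; after the second, "nelixoc".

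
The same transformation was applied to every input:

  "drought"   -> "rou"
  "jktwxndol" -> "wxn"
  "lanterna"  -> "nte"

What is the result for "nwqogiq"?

wqo

Rule — move the last 3 characters to the front (rotate right by 3), then keep only the last 3 characters.
Applying both steps to "nwqogiq": "giqnwqo", then "wqo".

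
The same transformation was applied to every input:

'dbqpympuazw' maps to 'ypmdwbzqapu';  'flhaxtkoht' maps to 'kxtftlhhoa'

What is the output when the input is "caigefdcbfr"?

edfcrafibgc

The transformation: take characters alternately from the front and the back (1st, last, 2nd, 2nd-last, ...), then move the last 3 characters to the front (rotate right by 3).
Applying both steps to "caigefdcbfr": "crafibgcedf", then "edfcrafibgc".
(Check on "flhaxtkoht": → "ftlhhoakxt" → "kxtftlhhoa" ✓)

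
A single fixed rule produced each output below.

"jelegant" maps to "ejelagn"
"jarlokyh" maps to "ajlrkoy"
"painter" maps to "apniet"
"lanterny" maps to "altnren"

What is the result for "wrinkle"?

rwnilk

Rule — delete the last character, then swap each adjacent pair of characters (1↔2, 3↔4, ...).
Applying both steps to "wrinkle": "wrinkl", then "rwnilk".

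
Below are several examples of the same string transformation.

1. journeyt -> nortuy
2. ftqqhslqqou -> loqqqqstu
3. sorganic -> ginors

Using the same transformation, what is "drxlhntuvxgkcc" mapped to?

In each case the input is transformed by: sort the characters into alphabetical order, then delete the first 2 characters.
For "drxlhntuvxgkcc", step one produces "ccdghklnrtuvxx"; step two turns that into "dghklnrtuvxx".

dghklnrtuvxx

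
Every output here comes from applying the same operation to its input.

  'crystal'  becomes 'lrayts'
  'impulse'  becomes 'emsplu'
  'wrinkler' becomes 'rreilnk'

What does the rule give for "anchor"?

rnoch

What's happening: take characters alternately from the front and the back (1st, last, 2nd, 2nd-last, ...), then delete the first character.
On "anchor": the first step gives "arnoch", and the second then gives "rnoch".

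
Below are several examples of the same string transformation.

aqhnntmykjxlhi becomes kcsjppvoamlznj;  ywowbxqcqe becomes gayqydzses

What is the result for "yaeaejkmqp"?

racgcglmos

Looking at the pairs, the operation is to shift every letter 2 places forward in the alphabet (wrapping around), then move the last character to the front.
So "yaeaejkmqp" becomes "racgcglmos".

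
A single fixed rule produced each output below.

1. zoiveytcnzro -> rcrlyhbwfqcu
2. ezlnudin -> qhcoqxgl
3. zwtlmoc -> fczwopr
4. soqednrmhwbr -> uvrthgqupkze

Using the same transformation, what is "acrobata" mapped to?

What's happening: move the last character to the front, then shift every letter 3 places forward in the alphabet (wrapping around).
Applying both steps to "acrobata": "aacrobat", then "ddfuredw".

ddfuredw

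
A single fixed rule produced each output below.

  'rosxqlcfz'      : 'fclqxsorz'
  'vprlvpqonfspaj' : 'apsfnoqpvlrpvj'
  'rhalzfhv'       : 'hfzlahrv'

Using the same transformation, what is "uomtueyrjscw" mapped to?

In each case the input is transformed by: reverse the string, then move the first character to the end.
For "uomtueyrjscw", step one produces "wcsjryeutmou"; step two turns that into "csjryeutmouw".

csjryeutmouw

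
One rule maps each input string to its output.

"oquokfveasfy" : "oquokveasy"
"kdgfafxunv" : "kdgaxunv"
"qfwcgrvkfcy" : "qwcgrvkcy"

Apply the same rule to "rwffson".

The pattern: remove every "f".
Doing the same to "rwffson": "rwson".

rwson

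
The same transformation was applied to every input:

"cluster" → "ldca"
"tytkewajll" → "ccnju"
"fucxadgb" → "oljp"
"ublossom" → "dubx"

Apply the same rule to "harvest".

qanc

Rule — shift every letter 9 places forward in the alphabet (wrapping around), then keep every other character starting from the first (positions 1st, 3rd, 5th, ...).
For "harvest", step one produces "qjaenbc"; step two turns that into "qanc".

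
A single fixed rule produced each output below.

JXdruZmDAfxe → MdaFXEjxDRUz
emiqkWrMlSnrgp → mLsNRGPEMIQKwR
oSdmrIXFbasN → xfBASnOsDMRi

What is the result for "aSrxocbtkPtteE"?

The pattern: flip the case of every letter, then swap the front and back halves of the string.
"aSrxocbtkPtteE" → "AsRXOCBTKpTTEe" → "TKpTTEeAsRXOCB".

TKpTTEeAsRXOCB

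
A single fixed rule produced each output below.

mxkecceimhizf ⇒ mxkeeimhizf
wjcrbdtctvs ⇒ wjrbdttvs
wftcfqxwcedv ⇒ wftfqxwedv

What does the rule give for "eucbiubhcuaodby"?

eubiubhuaodby

Each output is the input with this applied: remove every "c".
For "eucbiubhcuaodby" the result is "eubiubhuaodby".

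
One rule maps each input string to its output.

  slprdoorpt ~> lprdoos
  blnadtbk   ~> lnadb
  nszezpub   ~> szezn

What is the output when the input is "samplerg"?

In each case the input is transformed by: delete the last 3 characters, then move the first character to the end.
Starting from "samplerg": after the first operation, "sampl"; after the second, "ampls".
(Check on "slprdoorpt": → "slprdoo" → "lprdoos" ✓)

ampls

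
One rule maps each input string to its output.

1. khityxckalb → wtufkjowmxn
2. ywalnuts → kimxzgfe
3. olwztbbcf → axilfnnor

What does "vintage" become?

huzfmsq

The pattern: shift every letter 12 places forward in the alphabet (wrapping around).
Doing the same to "vintage": "huzfmsq".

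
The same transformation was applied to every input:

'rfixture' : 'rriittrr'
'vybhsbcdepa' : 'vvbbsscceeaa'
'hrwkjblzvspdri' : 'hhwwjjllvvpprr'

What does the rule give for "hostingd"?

Looking at the pairs, the operation is to keep every other character starting from the first (positions 1st, 3rd, 5th, ...), then double every character.
For "hostingd", step one produces "hsig"; step two turns that into "hhssiigg".

hhssiigg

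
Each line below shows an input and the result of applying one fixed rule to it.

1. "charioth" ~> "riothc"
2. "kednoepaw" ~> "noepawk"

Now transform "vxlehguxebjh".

ehguxebjhv

In each case the input is transformed by: move the first character to the end, then delete the first 2 characters.
For "vxlehguxebjh", step one produces "xlehguxebjhv"; step two turns that into "ehguxebjhv".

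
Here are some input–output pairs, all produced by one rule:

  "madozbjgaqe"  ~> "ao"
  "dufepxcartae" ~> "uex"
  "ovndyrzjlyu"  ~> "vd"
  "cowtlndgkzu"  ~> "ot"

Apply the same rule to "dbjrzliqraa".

br

What's happening: keep every other character starting from the second (positions 2nd, 4th, 6th, ...), then delete the last 3 characters.
For "dbjrzliqraa", step one produces "brlqa"; step two turns that into "br".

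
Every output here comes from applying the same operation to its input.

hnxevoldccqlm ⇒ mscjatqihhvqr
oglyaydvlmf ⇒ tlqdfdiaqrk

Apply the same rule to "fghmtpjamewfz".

What's happening: shift every letter 5 places forward in the alphabet (wrapping around).
Applying that to "fghmtpjamewfz" gives "klmryuofrjbke".

klmryuofrjbke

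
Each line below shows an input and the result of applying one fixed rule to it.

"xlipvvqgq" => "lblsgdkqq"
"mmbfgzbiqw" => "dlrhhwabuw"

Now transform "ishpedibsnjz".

The transformation: move the last 3 characters to the front (rotate right by 3), then shift every letter 5 places backward in the alphabet (wrapping around).
Applying both steps to "ishpedibsnjz": "njzishpedibs", then "ieudnckzydwn".
(Check on "mmbfgzbiqw": → "iqwmmbfgzb" → "dlrhhwabuw" ✓)

ieudnckzydwn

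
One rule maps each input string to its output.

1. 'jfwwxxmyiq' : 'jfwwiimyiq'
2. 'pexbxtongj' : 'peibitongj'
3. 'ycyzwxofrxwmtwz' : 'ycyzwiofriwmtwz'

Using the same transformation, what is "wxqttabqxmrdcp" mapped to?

What's happening: replace every "x" with "i".
"wxqttabqxmrdcp" → "wiqttabqimrdcp".

wiqttabqimrdcp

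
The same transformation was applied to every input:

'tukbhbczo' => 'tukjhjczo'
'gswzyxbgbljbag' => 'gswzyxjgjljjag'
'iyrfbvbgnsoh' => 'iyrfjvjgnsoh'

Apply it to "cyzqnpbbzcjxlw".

The transformation: replace every "b" with "j".
So "cyzqnpbbzcjxlw" becomes "cyzqnpjjzcjxlw".

cyzqnpjjzcjxlw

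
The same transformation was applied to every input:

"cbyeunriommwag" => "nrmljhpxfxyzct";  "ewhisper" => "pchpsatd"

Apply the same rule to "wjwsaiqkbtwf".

hquhhedmlvtb

What's happening: shift every letter 11 places forward in the alphabet (wrapping around), then take characters alternately from the front and the back (1st, last, 2nd, 2nd-last, ...).
Applying both steps to "wjwsaiqkbtwf": "huhdltbvmehq", then "hquhhedmlvtb".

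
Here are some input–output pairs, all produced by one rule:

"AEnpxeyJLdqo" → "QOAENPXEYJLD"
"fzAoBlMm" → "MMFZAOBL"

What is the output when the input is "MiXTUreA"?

Each output is the input with this applied: move the last 2 characters to the front (rotate right by 2), then convert every letter to uppercase.
Starting from "MiXTUreA": after the first operation, "eAMiXTUr"; after the second, "EAMIXTUR".
(Check on "fzAoBlMm": → "MmfzAoBl" → "MMFZAOBL" ✓)

EAMIXTUR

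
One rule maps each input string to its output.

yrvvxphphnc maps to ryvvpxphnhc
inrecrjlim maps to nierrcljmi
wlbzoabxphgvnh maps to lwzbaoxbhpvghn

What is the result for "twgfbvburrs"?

What's happening: swap each adjacent pair of characters (1↔2, 3↔4, ...).
"twgfbvburrs" → "wtfgvbubrrs".

wtfgvbubrrs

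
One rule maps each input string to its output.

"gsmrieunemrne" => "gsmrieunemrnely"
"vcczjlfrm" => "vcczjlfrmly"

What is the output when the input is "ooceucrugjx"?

ooceucrugjxly

The transformation: append "ly".
On "ooceucrugjx" that produces "ooceucrugjxly".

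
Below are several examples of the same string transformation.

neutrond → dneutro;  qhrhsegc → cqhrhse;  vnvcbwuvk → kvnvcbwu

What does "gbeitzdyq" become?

qgbeitzd

Rule — move the last 2 characters to the front (rotate right by 2), then delete the first character.
For "gbeitzdyq", step one produces "yqgbeitzd"; step two turns that into "qgbeitzd".
(Check on "neutrond": → "ndneutro" → "dneutro" ✓)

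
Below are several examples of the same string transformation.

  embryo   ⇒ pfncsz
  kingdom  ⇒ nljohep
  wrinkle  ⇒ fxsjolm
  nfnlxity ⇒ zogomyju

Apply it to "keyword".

elfzxps

In each case the input is transformed by: shift every letter 1 place forward in the alphabet (wrapping around), then move the last character to the front.
"keyword" → "lfzxpse" → "elfzxps".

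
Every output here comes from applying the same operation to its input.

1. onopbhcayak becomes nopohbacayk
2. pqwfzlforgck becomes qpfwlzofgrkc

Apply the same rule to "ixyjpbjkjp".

xijybpkjpj

The rule is to swap each adjacent pair of characters (1↔2, 3↔4, ...).
Applying that to "ixyjpbjkjp" gives "xijybpkjpj".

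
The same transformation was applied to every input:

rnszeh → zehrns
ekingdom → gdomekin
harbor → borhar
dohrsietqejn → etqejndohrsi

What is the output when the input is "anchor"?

The pattern: swap the front and back halves of the string.
Doing the same to "anchor": "horanc".

horanc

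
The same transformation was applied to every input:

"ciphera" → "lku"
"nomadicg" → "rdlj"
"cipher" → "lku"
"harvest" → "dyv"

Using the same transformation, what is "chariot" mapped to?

Looking at the pairs, the operation is to shift every letter 3 places forward in the alphabet (wrapping around), then keep every other character starting from the second (positions 2nd, 4th, 6th, ...).
"chariot" → "fkdulrw" → "kur".

kur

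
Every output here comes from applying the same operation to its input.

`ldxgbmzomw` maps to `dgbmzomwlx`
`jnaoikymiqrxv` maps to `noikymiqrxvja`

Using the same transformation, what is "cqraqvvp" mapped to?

The pattern: move the first 2 characters to the end (rotate left by 2), then swap the first and last characters.
So "cqraqvvp" becomes "qaqvvpcr".

qaqvvpcr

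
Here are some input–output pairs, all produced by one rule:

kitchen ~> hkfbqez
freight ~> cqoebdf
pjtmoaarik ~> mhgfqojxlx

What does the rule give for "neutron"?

The pattern: take characters alternately from the front and the back (1st, last, 2nd, 2nd-last, ...), then shift every letter 3 places backward in the alphabet (wrapping around).
Doing the same to "neutron": "kkblroq".

kkblroq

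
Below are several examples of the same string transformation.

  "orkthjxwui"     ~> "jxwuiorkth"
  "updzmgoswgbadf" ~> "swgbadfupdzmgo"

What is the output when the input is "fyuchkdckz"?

kdckzfyuch

The pattern: swap the front and back halves of the string.
Doing the same to "fyuchkdckz": "kdckzfyuch".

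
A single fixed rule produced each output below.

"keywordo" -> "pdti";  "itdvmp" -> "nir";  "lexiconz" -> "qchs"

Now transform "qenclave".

vsqa

What's happening: shift every letter 5 places forward in the alphabet (wrapping around), then keep every other character starting from the first (positions 1st, 3rd, 5th, ...).
On "qenclave": the first step gives "vjshqfaj", and the second then gives "vsqa".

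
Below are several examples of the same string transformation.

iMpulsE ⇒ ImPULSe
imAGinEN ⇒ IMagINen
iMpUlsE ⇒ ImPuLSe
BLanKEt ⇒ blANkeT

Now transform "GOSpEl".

The pattern: flip the case of every letter.
Applying that to "GOSpEl" gives "gosPeL".

gosPeL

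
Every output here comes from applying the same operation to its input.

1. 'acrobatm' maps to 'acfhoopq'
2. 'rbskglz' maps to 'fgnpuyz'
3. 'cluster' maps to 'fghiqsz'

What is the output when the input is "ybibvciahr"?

fjmoppqvww

Each output is the input with this applied: shift every letter 12 places backward in the alphabet (wrapping around), then sort the characters into alphabetical order.
Working it through for "ybibvciahr": intermediate "mpwpjqwovf", final "fjmoppqvww".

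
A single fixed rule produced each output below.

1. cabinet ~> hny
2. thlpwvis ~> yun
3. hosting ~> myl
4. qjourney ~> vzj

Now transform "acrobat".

Looking at the pairs, the operation is to shift every letter 5 places forward in the alphabet (wrapping around), then keep one character in every 3, starting at position 1 (positions 1st, 4th, 7th, ...).
For "acrobat", step one produces "fhwtgfy"; step two turns that into "fty".

fty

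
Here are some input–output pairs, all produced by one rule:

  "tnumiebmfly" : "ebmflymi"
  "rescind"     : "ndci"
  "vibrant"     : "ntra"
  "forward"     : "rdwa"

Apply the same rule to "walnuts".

What's happening: delete the first 3 characters, then move the first 2 characters to the end (rotate left by 2).
Doing the same to "walnuts": "tsnu".

tsnu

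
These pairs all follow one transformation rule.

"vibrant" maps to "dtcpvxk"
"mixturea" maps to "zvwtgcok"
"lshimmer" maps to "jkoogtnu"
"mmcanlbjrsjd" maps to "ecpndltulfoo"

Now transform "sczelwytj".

The rule is to move the first 2 characters to the end (rotate left by 2), then shift every letter 2 places forward in the alphabet (wrapping around).
For "sczelwytj" the result is "bgnyavlue".

bgnyavlue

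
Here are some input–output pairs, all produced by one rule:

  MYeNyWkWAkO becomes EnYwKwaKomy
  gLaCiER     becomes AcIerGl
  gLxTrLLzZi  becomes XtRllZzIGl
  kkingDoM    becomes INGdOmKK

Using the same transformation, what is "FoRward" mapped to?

Looking at the pairs, the operation is to flip the case of every letter, then move the first 2 characters to the end (rotate left by 2).
Starting from "FoRward": after the first operation, "fOrWARD"; after the second, "rWARDfO".

rWARDfO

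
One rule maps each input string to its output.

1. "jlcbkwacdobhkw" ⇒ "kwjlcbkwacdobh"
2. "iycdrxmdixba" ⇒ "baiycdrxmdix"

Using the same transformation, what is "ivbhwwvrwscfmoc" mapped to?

ocivbhwwvrwscfm

Rule — move the last 2 characters to the front (rotate right by 2).
So "ivbhwwvrwscfmoc" becomes "ocivbhwwvrwscfm".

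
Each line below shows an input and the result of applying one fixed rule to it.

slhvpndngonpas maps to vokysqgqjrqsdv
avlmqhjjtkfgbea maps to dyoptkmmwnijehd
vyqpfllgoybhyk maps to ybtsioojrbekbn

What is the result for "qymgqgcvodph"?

tbpjtjfyrgsk

Rule — shift every letter 3 places forward in the alphabet (wrapping around).
On "qymgqgcvodph" that produces "tbpjtjfyrgsk".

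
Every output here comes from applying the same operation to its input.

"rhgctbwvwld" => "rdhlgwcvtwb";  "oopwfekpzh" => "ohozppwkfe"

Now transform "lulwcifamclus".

The pattern: take characters alternately from the front and the back (1st, last, 2nd, 2nd-last, ...).
On "lulwcifamclus" that produces "lsuullwccmiaf".

lsuullwccmiaf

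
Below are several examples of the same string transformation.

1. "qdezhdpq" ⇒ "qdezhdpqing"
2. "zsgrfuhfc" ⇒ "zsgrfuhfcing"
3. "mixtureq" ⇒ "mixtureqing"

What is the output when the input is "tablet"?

tableting

Rule — append "ing".
"tablet" → "tableting".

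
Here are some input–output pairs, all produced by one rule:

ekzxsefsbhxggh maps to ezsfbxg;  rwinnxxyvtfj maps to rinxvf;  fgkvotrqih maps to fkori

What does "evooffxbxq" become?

The rule is to keep every other character starting from the first (positions 1st, 3rd, 5th, ...).
So "evooffxbxq" becomes "eofxx".

eofxx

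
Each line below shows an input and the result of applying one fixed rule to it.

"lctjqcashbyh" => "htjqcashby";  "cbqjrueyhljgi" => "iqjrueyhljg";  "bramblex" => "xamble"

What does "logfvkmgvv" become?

vgfvkmgv

Looking at the pairs, the operation is to delete the first 2 characters, then move the last character to the front.
For "logfvkmgvv", step one produces "gfvkmgvv"; step two turns that into "vgfvkmgv".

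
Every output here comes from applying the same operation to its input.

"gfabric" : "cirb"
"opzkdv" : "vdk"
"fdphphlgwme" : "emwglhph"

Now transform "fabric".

cir

Rule — reverse the string, then delete the last 3 characters.
Applying both steps to "fabric": "cirbaf", then "cir".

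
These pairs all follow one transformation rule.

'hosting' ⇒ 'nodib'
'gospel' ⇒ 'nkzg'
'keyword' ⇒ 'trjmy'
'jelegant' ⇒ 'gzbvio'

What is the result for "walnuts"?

The rule is to delete the first 2 characters, then shift every letter 5 places backward in the alphabet (wrapping around).
Doing the same to "walnuts": "gipon".

gipon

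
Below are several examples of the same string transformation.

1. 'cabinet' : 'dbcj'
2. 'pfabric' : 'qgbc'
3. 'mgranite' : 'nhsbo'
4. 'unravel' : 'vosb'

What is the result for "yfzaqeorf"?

zgabrf

In each case the input is transformed by: shift every letter 1 place forward in the alphabet (wrapping around), then delete the last 3 characters.
"yfzaqeorf" → "zgabrfpsg" → "zgabrf".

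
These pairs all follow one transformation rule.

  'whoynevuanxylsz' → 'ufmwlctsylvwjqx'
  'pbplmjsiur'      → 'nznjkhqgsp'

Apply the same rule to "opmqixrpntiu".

mnkogvpnlrgs

The transformation: shift every letter 2 places backward in the alphabet (wrapping around).
Doing the same to "opmqixrpntiu": "mnkogvpnlrgs".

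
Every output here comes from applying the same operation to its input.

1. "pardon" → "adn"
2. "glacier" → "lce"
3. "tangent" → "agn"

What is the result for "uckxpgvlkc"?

Looking at the pairs, the operation is to keep every other character starting from the second (positions 2nd, 4th, 6th, ...).
On "uckxpgvlkc" that produces "cxglc".

cxglc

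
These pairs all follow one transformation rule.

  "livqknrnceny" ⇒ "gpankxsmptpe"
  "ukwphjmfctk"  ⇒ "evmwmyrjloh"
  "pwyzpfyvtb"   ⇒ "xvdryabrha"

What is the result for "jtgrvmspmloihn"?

kjplvitxouronq

The pattern: move the last 3 characters to the front (rotate right by 3), then shift every letter 2 places forward in the alphabet (wrapping around).
On "jtgrvmspmloihn" that produces "kjplvitxouronq".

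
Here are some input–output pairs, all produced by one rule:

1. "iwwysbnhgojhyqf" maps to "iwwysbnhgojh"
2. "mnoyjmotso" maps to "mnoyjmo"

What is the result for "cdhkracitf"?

cdhkrac

Looking at the pairs, the operation is to delete the last 3 characters.
On "cdhkracitf" that produces "cdhkrac".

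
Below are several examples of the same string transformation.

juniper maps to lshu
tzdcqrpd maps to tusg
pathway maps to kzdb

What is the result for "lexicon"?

lfrq

The rule is to shift every letter 3 places forward in the alphabet (wrapping around), then keep only the last 4 characters.
Applying both steps to "lexicon": "ohalfrq", then "lfrq".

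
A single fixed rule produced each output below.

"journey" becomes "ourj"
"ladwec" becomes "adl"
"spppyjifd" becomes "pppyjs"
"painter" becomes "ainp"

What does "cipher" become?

In each case the input is transformed by: delete the last 3 characters, then move the first character to the end.
"cipher" → "ipc".

ipc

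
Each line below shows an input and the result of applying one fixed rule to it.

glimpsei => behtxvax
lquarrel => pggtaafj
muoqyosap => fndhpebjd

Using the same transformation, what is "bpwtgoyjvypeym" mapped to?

ivdnyknetnbqel

The transformation: move the first 3 characters to the end (rotate left by 3), then shift every letter 11 places backward in the alphabet (wrapping around).
"bpwtgoyjvypeym" → "ivdnyknetnbqel".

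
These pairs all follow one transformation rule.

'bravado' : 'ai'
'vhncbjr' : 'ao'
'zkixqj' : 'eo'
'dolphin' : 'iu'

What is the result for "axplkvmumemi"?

The rule is to shift every letter 5 places forward in the alphabet (wrapping around), then keep only the vowels.
Starting from "axplkvmumemi": after the first operation, "fcuqparzrjrn"; after the second, "ua".

ua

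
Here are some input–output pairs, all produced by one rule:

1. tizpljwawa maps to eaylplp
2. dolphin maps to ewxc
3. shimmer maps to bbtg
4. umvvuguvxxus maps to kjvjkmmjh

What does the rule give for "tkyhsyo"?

whnd

Looking at the pairs, the operation is to delete the first 3 characters, then shift every letter 11 places backward in the alphabet (wrapping around).
Applying both steps to "tkyhsyo": "hsyo", then "whnd".
(Check on "shimmer": → "mmer" → "bbtg" ✓)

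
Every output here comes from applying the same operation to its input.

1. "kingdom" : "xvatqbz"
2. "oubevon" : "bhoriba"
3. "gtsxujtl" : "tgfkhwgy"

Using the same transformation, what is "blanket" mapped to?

Looking at the pairs, the operation is to shift every letter 13 places forward in the alphabet (wrapping around) — i.e. ROT13.
Applying that to "blanket" gives "oynaxrg".

oynaxrg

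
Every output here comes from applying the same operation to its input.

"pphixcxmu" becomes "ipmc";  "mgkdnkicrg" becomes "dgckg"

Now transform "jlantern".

What's happening: keep every other character starting from the second (positions 2nd, 4th, 6th, ...), then swap each adjacent pair of characters (1↔2, 3↔4, ...).
On "jlantern": the first step gives "lnen", and the second then gives "nlne".
(Check on "mgkdnkicrg": → "gdkcg" → "dgckg" ✓)

nlne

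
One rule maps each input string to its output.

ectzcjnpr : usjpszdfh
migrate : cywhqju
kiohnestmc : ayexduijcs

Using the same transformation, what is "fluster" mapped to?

Looking at the pairs, the operation is to shift every letter 10 places backward in the alphabet (wrapping around).
"fluster" → "vbkijuh".

vbkijuh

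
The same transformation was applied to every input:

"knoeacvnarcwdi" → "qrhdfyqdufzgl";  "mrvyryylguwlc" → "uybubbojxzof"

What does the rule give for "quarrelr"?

In each case the input is transformed by: shift every letter 3 places forward in the alphabet (wrapping around), then delete the first character.
Working it through for "quarrelr": intermediate "txduuhou", final "xduuhou".
(Check on "knoeacvnarcwdi": → "nqrhdfyqdufzgl" → "qrhdfyqdufzgl" ✓)

xduuhou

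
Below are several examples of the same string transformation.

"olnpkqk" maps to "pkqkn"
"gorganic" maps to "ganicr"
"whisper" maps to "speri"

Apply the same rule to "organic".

Looking at the pairs, the operation is to delete the first 2 characters, then move the first character to the end.
Starting from "organic": after the first operation, "ganic"; after the second, "anicg".

anicg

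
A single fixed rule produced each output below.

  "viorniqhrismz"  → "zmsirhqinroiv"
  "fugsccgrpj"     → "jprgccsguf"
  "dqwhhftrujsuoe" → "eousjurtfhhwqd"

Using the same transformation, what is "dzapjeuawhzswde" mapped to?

edwszhwauejpazd

Rule — reverse the string.
Applying that to "dzapjeuawhzswde" gives "edwszhwauejpazd".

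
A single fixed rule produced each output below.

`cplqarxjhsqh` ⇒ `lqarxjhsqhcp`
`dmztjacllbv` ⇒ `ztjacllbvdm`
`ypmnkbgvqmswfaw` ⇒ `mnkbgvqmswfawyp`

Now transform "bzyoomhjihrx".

yoomhjihrxbz

What's happening: move the first 2 characters to the end (rotate left by 2).
"bzyoomhjihrx" → "yoomhjihrxbz".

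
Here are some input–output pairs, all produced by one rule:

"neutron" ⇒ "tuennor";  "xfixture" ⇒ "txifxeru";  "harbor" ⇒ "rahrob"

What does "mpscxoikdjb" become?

Each output is the input with this applied: move the last 3 characters to the front (rotate right by 3), then reverse the string.
"mpscxoikdjb" → "kioxcspmbjd".
(Check on "harbor": → "borhar" → "rahrob" ✓)

kioxcspmbjd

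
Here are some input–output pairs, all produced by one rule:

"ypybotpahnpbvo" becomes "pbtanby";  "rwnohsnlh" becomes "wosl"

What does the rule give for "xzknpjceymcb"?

Looking at the pairs, the operation is to swap the first and last characters, then keep every other character starting from the second (positions 2nd, 4th, 6th, ...).
"xzknpjceymcb" → "znjemx".
(Check on "ypybotpahnpbvo": → "opybotpahnpbvy" → "pbtanby" ✓)

znjemx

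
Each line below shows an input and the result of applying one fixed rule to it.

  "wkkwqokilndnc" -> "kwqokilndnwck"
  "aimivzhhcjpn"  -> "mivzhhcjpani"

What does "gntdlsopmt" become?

tdlsopmgtn

The transformation: swap the first and last characters, then move the first 2 characters to the end (rotate left by 2).
On "gntdlsopmt": the first step gives "tntdlsopmg", and the second then gives "tdlsopmgtn".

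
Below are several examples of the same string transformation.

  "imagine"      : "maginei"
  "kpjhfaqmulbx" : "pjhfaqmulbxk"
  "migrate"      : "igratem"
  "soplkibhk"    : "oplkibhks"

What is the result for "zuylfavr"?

uylfavrz

Each output is the input with this applied: move the first character to the end.
Applying that to "zuylfavr" gives "uylfavrz".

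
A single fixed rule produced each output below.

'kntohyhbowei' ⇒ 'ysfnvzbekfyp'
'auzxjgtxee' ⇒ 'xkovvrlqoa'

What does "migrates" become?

rkvjdzxi

Looking at the pairs, the operation is to shift every letter 9 places backward in the alphabet (wrapping around), then swap the front and back halves of the string.
On "migrates": the first step gives "dzxirkvj", and the second then gives "rkvjdzxi".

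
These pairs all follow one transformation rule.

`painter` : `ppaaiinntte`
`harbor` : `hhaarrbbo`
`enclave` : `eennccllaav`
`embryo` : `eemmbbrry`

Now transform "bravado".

bbrraavvaad

The transformation: double every character, then delete the last 3 characters.
Doing the same to "bravado": "bbrraavvaad".
(Check on "enclave": → "eennccllaavvee" → "eennccllaav" ✓)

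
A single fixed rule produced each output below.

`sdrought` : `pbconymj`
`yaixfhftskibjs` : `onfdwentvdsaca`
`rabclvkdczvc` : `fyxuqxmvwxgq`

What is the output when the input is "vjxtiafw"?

The transformation: swap the front and back halves of the string, then shift every letter 5 places backward in the alphabet (wrapping around).
For "vjxtiafw", step one produces "iafwvjxt"; step two turns that into "dvarqeso".

dvarqeso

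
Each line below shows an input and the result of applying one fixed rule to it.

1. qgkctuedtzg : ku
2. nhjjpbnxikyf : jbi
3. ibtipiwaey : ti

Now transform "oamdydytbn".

md

Each output is the input with this applied: delete the last 3 characters, then keep one character in every 3, starting at position 3 (positions 3rd, 6th, 9th, ...).
On "oamdydytbn": the first step gives "oamdydy", and the second then gives "md".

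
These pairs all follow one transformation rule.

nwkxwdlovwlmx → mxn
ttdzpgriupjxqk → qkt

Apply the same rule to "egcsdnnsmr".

What's happening: move the last 2 characters to the front (rotate right by 2), then keep only the first 3 characters.
Starting from "egcsdnnsmr": after the first operation, "mregcsdnns"; after the second, "mre".

mre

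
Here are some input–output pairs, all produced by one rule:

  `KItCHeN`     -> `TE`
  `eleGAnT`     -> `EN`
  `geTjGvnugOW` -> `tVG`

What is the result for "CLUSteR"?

uE

What's happening: flip the case of every letter, then keep one character in every 3, starting at position 3 (positions 3rd, 6th, 9th, ...).
On "CLUSteR" that produces "uE".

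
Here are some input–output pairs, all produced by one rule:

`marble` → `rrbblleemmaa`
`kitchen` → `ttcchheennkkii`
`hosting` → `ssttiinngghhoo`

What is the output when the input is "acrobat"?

rroobbaattaacc

In each case the input is transformed by: move the first 2 characters to the end (rotate left by 2), then double every character.
"acrobat" → "robatac" → "rroobbaattaacc".
(Check on "hosting": → "stingho" → "ssttiinngghhoo" ✓)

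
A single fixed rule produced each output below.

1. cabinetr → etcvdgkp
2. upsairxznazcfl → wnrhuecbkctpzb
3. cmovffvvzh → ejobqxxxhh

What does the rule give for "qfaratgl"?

snhicvtc

What's happening: shift every letter 2 places forward in the alphabet (wrapping around), then take characters alternately from the front and the back (1st, last, 2nd, 2nd-last, ...).
For "qfaratgl" the result is "snhicvtc".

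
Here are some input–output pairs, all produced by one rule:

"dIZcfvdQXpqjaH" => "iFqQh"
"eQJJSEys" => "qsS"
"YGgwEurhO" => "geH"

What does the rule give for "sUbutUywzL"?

Each output is the input with this applied: flip the case of every letter, then keep one character in every 3, starting at position 2 (positions 2nd, 5th, 8th, ...).
Applying both steps to "sUbutUywzL": "SuBUTuYWZl", then "uTW".

uTW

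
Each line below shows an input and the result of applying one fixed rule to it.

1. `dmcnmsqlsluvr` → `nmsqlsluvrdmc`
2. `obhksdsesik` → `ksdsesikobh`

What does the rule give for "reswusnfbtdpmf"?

In each case the input is transformed by: move the first 3 characters to the end (rotate left by 3).
"reswusnfbtdpmf" → "wusnfbtdpmfres".

wusnfbtdpmfres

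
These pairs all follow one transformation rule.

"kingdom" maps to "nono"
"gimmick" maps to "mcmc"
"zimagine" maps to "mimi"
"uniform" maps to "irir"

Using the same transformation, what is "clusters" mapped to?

Looking at the pairs, the operation is to keep one character in every 3, starting at position 3 (positions 3rd, 6th, 9th, ...), then write the whole string twice.
On "clusters" that produces "ueue".

ueue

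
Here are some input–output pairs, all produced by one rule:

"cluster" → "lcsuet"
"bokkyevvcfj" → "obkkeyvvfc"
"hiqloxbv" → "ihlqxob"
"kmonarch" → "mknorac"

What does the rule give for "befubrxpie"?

Looking at the pairs, the operation is to delete the last character, then swap each adjacent pair of characters (1↔2, 3↔4, ...).
For "befubrxpie" the result is "ebufrbpxi".

ebufrbpxi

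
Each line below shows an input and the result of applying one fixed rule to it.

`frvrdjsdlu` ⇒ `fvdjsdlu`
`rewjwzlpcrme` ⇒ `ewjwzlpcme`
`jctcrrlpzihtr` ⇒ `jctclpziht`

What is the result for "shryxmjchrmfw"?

shyxmjchmfw

What's happening: remove every "r".
Doing the same to "shryxmjchrmfw": "shyxmjchmfw".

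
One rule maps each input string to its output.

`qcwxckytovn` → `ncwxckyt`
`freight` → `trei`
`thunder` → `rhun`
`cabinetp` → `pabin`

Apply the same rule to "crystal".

Looking at the pairs, the operation is to swap the first and last characters, then delete the last 3 characters.
Applying both steps to "crystal": "lrystac", then "lrys".

lrys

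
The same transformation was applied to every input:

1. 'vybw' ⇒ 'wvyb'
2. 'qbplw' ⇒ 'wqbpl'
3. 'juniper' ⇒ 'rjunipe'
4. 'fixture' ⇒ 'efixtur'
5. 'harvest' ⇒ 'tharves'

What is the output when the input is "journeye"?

ejourney

The transformation: move the last character to the front.
So "journeye" becomes "ejourney".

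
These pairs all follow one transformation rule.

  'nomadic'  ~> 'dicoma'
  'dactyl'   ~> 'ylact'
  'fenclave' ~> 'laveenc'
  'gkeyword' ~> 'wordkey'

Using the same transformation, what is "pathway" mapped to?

Looking at the pairs, the operation is to delete the first character, then move the first 3 characters to the end (rotate left by 3).
For "pathway", step one produces "athway"; step two turns that into "wayath".
(Check on "gkeyword": → "keyword" → "wordkey" ✓)

wayath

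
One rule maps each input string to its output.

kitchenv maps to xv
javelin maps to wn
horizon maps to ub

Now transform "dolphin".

The transformation: shift every letter 13 places forward in the alphabet (wrapping around) — i.e. ROT13, then keep only the first 2 characters.
"dolphin" → "qbycuva" → "qb".
(Check on "kitchenv": → "xvgpurai" → "xv" ✓)

qb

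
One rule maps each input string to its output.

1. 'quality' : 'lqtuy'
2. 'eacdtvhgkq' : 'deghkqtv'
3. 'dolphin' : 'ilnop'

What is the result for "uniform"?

In each case the input is transformed by: sort the characters into alphabetical order, then delete the first 2 characters.
Working it through for "uniform": intermediate "fimnoru", final "mnoru".

mnoru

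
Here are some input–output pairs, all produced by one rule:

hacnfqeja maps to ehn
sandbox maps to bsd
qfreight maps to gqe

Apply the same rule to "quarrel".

In each case the input is transformed by: move the last 3 characters to the front (rotate right by 3), then keep one character in every 3, starting at position 1 (positions 1st, 4th, 7th, ...).
Applying that to "quarrel" gives "rqr".

rqr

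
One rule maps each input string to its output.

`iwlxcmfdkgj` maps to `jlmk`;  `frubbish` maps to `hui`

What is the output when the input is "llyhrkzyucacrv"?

The transformation: move the last 2 characters to the front (rotate right by 2), then keep one character in every 3, starting at position 2 (positions 2nd, 5th, 8th, ...).
"llyhrkzyucacrv" → "vykuc".

vykuc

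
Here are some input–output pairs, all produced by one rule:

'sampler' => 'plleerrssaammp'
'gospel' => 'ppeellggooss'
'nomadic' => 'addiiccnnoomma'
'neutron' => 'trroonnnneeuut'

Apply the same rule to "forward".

waarrddffoorrw

What's happening: double every character, then swap the front and back halves of the string.
"forward" → "ffoorrwwaarrdd" → "waarrddffoorrw".
(Check on "nomadic": → "nnoommaaddiicc" → "addiiccnnoomma" ✓)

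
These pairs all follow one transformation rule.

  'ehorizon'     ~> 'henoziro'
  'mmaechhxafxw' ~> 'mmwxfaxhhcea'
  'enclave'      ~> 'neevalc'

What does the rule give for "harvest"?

Rule — reverse the string, then move the last 2 characters to the front (rotate right by 2).
Starting from "harvest": after the first operation, "tsevrah"; after the second, "ahtsevr".

ahtsevr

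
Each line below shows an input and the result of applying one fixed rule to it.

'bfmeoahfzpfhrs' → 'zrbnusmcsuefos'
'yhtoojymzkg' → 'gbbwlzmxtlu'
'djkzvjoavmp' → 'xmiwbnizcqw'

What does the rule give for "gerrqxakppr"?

eedknxccetr

The pattern: shift every letter 13 places forward in the alphabet (wrapping around) — i.e. ROT13, then move the first 2 characters to the end (rotate left by 2).
For "gerrqxakppr", step one produces "treedknxcce"; step two turns that into "eedknxccetr".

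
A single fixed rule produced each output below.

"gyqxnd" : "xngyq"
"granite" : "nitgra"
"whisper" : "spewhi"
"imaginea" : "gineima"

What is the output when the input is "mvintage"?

Each output is the input with this applied: delete the last character, then move the first 3 characters to the end (rotate left by 3).
So "mvintage" becomes "ntagmvi".

ntagmvi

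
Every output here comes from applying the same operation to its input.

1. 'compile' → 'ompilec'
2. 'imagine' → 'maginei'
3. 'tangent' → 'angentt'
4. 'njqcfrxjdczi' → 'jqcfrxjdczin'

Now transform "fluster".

lusterf

Rule — move the first character to the end.
For "fluster" the result is "lusterf".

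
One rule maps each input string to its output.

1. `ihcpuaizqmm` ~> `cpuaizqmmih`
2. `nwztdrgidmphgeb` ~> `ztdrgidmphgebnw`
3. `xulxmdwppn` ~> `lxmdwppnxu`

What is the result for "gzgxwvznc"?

Rule — move the first 2 characters to the end (rotate left by 2).
Applying that to "gzgxwvznc" gives "gxwvzncgz".

gxwvzncgz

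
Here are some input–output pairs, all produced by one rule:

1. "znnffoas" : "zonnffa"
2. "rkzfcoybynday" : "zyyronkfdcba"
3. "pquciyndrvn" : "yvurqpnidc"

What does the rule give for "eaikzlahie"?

zlkiiheaa

In each case the input is transformed by: delete the last character, then sort the characters into reverse alphabetical order.
For "eaikzlahie", step one produces "eaikzlahi"; step two turns that into "zlkiiheaa".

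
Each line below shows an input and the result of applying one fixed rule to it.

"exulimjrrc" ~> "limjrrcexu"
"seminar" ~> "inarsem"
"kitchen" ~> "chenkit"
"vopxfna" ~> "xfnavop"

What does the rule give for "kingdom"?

gdomkin

Rule — move the first 3 characters to the end (rotate left by 3).
Applying that to "kingdom" gives "gdomkin".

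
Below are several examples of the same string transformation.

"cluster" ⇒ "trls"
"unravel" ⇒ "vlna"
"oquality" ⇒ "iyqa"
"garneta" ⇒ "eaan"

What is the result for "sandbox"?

The pattern: move the last 3 characters to the front (rotate right by 3), then keep every other character starting from the first (positions 1st, 3rd, 5th, ...).
Working it through for "sandbox": intermediate "boxsand", final "bxad".

bxad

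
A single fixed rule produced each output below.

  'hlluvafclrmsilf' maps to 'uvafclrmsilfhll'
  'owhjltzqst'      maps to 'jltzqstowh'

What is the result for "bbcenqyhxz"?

Looking at the pairs, the operation is to move the first 3 characters to the end (rotate left by 3).
So "bbcenqyhxz" becomes "enqyhxzbbc".

enqyhxzbbc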